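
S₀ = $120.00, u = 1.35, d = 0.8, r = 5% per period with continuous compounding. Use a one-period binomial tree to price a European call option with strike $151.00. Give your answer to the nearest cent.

Risk-neutral probability p = (e^0.05 − 0.8)/(1.35 − 0.8) = 0.2513/0.5500 = 0.4569
Terminal stock prices: S_u = 162, S_d = 96
Terminal payoffs (S − K): max(11, 0) = 11, max(-55, 0) = 0
Node 0 (S = 120): V_0 = e^(−0.05)·[0.4569·11.0000 + 0.5431·0.0000] = 4.7803

$4.78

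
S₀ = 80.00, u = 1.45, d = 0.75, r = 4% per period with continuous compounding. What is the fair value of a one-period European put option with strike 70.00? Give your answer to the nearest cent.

5.62

Risk-neutral probability p = (e^0.04 − 0.75)/(1.45 − 0.75) = 0.2908/0.7000 = 0.4154
Terminal stock prices: S_u = 116, S_d = 60
Terminal payoffs (K − S): max(-46, 0) = 0, max(10, 0) = 10
Node 0 (S = 80): V_0 = e^(−0.04)·[0.4154·0.0000 + 0.5846·10.0000] = 5.6164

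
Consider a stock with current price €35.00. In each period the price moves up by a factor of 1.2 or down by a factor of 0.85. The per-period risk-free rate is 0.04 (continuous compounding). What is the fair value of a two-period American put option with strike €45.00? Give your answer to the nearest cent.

€10.00

Risk-neutral probability p = (e^0.04 − 0.85)/(1.2 − 0.85) = 0.1908/0.3500 = 0.5452
Terminal stock prices: S_uu = 50.4, S_ud = 35.7, S_dd = 25.29
Terminal payoffs (K − S): max(-5.4, 0) = 0, max(9.3, 0) = 9.3, max(19.71, 0) = 19.71
Node u (S = 42): continuation = e^(−0.04)·[0.5452·0.0000 + 0.4548·9.3000] = 4.0640; exercise value = 3.0000 ≤ continuation, so V_u = 4.0640
Node d (S = 29.75): continuation = e^(−0.04)·[0.5452·9.3000 + 0.4548·19.7125] = 13.4855; exercise value = 15.2500 > continuation, so V_d = 15.2500 (exercise)
Node 0 (S = 35): continuation = e^(−0.04)·[0.5452·4.0640 + 0.4548·15.2500] = 8.7929; exercise value = 10.0000 > continuation, so V_0 = 10.0000 (exercise)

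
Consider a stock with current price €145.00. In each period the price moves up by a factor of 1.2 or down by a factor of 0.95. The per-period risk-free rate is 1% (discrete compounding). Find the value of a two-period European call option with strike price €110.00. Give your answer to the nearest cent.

Risk-neutral probability p = (1 + 0.01 − 0.95)/(1.2 − 0.95) = 0.0600/0.2500 = 0.2400
Terminal stock prices: S_uu = 208.8, S_ud = 165.3, S_dd = 130.9
Terminal payoffs (S − K): max(98.8, 0) = 98.8, max(55.3, 0) = 55.3, max(20.86, 0) = 20.86
Node u (S = 174): V_u = 1/1.01·[0.2400·98.8000 + 0.7600·55.3000] = 65.0891
Node d (S = 137.8): V_d = 1/1.01·[0.2400·55.3000 + 0.7600·20.8625] = 28.8391
Node 0 (S = 145): V_0 = 1/1.01·[0.2400·65.0891 + 0.7600·28.8391] = 37.1674

€37.17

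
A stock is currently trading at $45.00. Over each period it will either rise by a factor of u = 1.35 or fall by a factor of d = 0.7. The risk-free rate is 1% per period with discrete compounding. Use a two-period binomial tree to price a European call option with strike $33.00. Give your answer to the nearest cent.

Risk-neutral probability p = (1 + 0.01 − 0.7)/(1.35 − 0.7) = 0.3100/0.6500 = 0.4769
Terminal stock prices: S_uu = 82.01, S_ud = 42.53, S_dd = 22.05
Terminal payoffs (S − K): max(49.01, 0) = 49.01, max(9.525, 0) = 9.525, max(-10.95, 0) = 0
Node u (S = 60.75): V_u = 1/1.01·[0.4769·49.0125 + 0.5231·9.5250] = 28.0767
Node d (S = 31.5): V_d = 1/1.01·[0.4769·9.5250 + 0.5231·0.0000] = 4.4977
Node 0 (S = 45): V_0 = 1/1.01·[0.4769·28.0767 + 0.5231·4.4977] = 15.5872

$15.59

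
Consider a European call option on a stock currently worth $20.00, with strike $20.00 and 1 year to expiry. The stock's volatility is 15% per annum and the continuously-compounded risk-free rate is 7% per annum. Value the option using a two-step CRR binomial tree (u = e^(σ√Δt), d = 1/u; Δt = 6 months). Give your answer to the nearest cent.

$1.81

CRR parameters: u = e^(σ√Δt) = e^(0.15·√0.5) = 1.1119, d = 1/u = 0.8994
Per-period rate: rΔt = 0.07·0.5 = 0.035, so R = e^0.035 = 1.0356
Risk-neutral probability p = (e^0.035 − 0.8994)/(1.1119 − 0.8994) = 0.1363/0.2125 = 0.6411
Terminal stock prices: S_uu = 24.73, S_ud = 20, S_dd = 16.18
Terminal payoffs (S − K): max(4.726, 0) = 4.726, max(0, 0) = 0, max(-3.823, 0) = 0
Node u (S = 22.24): V_u = e^(−0.035)·[0.6411·4.7262 + 0.3589·0.0000] = 2.9258
Node d (S = 17.99): V_d = e^(−0.035)·[0.6411·0.0000 + 0.3589·0.0000] = 0.0000
Node 0 (S = 20): V_0 = e^(−0.035)·[0.6411·2.9258 + 0.3589·0.0000] = 1.8112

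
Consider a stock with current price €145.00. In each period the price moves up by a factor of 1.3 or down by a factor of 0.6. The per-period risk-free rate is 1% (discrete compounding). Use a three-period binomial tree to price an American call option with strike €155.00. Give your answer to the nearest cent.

€31.90

Risk-neutral probability p = (1 + 0.01 − 0.6)/(1.3 − 0.6) = 0.4100/0.7000 = 0.5857
Terminal stock prices: S_uuu = 318.6, S_uud = 147, S_udd = 67.86, S_ddd = 31.32
Terminal payoffs (S − K): max(163.6, 0) = 163.6, max(-7.97, 0) = 0, max(-87.14, 0) = 0, max(-123.7, 0) = 0
Node uu (S = 245.1): continuation = 1/1.01·[0.5857·163.5650 + 0.4143·0.0000] = 94.8538; exercise value = 90.0500 ≤ continuation, so V_uu = 94.8538
Node ud (S = 113.1): continuation = 1/1.01·[0.5857·0.0000 + 0.4143·0.0000] = 0.0000; exercise value = 0.0000 ≤ continuation, so V_ud = 0.0000
Node dd (S = 52.2): continuation = 1/1.01·[0.5857·0.0000 + 0.4143·0.0000] = 0.0000; exercise value = 0.0000 ≤ continuation, so V_dd = 0.0000
Node u (S = 188.5): continuation = 1/1.01·[0.5857·94.8538 + 0.4143·0.0000] = 55.0072; exercise value = 33.5000 ≤ continuation, so V_u = 55.0072
Node d (S = 87): continuation = 1/1.01·[0.5857·0.0000 + 0.4143·0.0000] = 0.0000; exercise value = 0.0000 ≤ continuation, so V_d = 0.0000
Node 0 (S = 145): continuation = 1/1.01·[0.5857·55.0072 + 0.4143·0.0000] = 31.8995; exercise value = 0.0000 ≤ continuation, so V_0 = 31.8995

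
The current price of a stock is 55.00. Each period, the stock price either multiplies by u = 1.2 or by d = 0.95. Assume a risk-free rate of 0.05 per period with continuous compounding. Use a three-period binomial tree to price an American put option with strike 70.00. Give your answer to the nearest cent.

Risk-neutral probability p = (e^0.05 − 0.95)/(1.2 − 0.95) = 0.1013/0.2500 = 0.4051
Terminal stock prices: S_uuu = 95.04, S_uud = 75.24, S_udd = 59.56, S_ddd = 47.16
Terminal payoffs (K − S): max(-25.04, 0) = 0, max(-5.24, 0) = 0, max(10.44, 0) = 10.44, max(22.84, 0) = 22.84
Node uu (S = 79.2): continuation = e^(−0.05)·[0.4051·0.0000 + 0.5949·0.0000] = 0.0000; exercise value = 0.0000 ≤ continuation, so V_uu = 0.0000
Node ud (S = 62.7): continuation = e^(−0.05)·[0.4051·0.0000 + 0.5949·10.4350] = 5.9052; exercise value = 7.3000 > continuation, so V_ud = 7.3000 (exercise)
Node dd (S = 49.64): continuation = e^(−0.05)·[0.4051·10.4350 + 0.5949·22.8444] = 16.9486; exercise value = 20.3625 > continuation, so V_dd = 20.3625 (exercise)
Node u (S = 66): continuation = e^(−0.05)·[0.4051·0.0000 + 0.5949·7.3000] = 4.1311; exercise value = 4.0000 ≤ continuation, so V_u = 4.1311
Node d (S = 52.25): continuation = e^(−0.05)·[0.4051·7.3000 + 0.5949·20.3625] = 14.3361; exercise value = 17.7500 > continuation, so V_d = 17.7500 (exercise)
Node 0 (S = 55): continuation = e^(−0.05)·[0.4051·4.1311 + 0.5949·17.7500] = 11.6366; exercise value = 15.0000 > continuation, so V_0 = 15.0000 (exercise)

15.00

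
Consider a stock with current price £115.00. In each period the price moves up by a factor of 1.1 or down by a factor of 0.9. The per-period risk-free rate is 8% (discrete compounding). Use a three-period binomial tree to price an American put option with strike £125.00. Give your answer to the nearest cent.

£10.00

Risk-neutral probability p = (1 + 0.08 − 0.9)/(1.1 − 0.9) = 0.1800/0.2000 = 0.9000
Terminal stock prices: S_uuu = 153.1, S_uud = 125.2, S_udd = 102.5, S_ddd = 83.84
Terminal payoffs (K − S): max(-28.07, 0) = 0, max(-0.235, 0) = 0, max(22.53, 0) = 22.53, max(41.16, 0) = 41.16
Node uu (S = 139.2): continuation = 1/1.08·[0.9000·0.0000 + 0.1000·0.0000] = 0.0000; exercise value = 0.0000 ≤ continuation, so V_uu = 0.0000
Node ud (S = 113.9): continuation = 1/1.08·[0.9000·0.0000 + 0.1000·22.5350] = 2.0866; exercise value = 11.1500 > continuation, so V_ud = 11.1500 (exercise)
Node dd (S = 93.15): continuation = 1/1.08·[0.9000·22.5350 + 0.1000·41.1650] = 22.5907; exercise value = 31.8500 > continuation, so V_dd = 31.8500 (exercise)
Node u (S = 126.5): continuation = 1/1.08·[0.9000·0.0000 + 0.1000·11.1500] = 1.0324; exercise value = 0.0000 ≤ continuation, so V_u = 1.0324
Node d (S = 103.5): continuation = 1/1.08·[0.9000·11.1500 + 0.1000·31.8500] = 12.2407; exercise value = 21.5000 > continuation, so V_d = 21.5000 (exercise)
Node 0 (S = 115): continuation = 1/1.08·[0.9000·1.0324 + 0.1000·21.5000] = 2.8511; exercise value = 10.0000 > continuation, so V_0 = 10.0000 (exercise)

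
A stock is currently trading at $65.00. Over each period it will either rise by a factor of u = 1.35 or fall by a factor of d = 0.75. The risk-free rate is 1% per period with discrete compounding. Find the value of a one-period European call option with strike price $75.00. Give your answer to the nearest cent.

Risk-neutral probability p = (1 + 0.01 − 0.75)/(1.35 − 0.75) = 0.2600/0.6000 = 0.4333
Terminal stock prices: S_u = 87.75, S_d = 48.75
Terminal payoffs (S − K): max(12.75, 0) = 12.75, max(-26.25, 0) = 0
Node 0 (S = 65): V_0 = 1/1.01·[0.4333·12.7500 + 0.5667·0.0000] = 5.4703

$5.47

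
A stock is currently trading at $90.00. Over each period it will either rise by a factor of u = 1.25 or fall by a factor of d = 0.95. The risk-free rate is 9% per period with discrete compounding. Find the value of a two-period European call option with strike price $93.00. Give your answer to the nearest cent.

Risk-neutral probability p = (1 + 0.09 − 0.95)/(1.25 − 0.95) = 0.1400/0.3000 = 0.4667
Terminal stock prices: S_uu = 140.6, S_ud = 106.9, S_dd = 81.22
Terminal payoffs (S − K): max(47.62, 0) = 47.62, max(13.88, 0) = 13.88, max(-11.78, 0) = 0
Node u (S = 112.5): V_u = 1/1.09·[0.4667·47.6250 + 0.5333·13.8750] = 27.1789
Node d (S = 85.5): V_d = 1/1.09·[0.4667·13.8750 + 0.5333·0.0000] = 5.9404
Node 0 (S = 90): V_0 = 1/1.09·[0.4667·27.1789 + 0.5333·5.9404] = 14.5428

$14.54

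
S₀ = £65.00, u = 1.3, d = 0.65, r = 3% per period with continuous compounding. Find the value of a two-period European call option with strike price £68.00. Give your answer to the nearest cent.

Risk-neutral probability p = (e^0.03 − 0.65)/(1.3 − 0.65) = 0.3805/0.6500 = 0.5853
Terminal stock prices: S_uu = 109.9, S_ud = 54.93, S_dd = 27.46
Terminal payoffs (S − K): max(41.85, 0) = 41.85, max(-13.07, 0) = 0, max(-40.54, 0) = 0
Node u (S = 84.5): V_u = e^(−0.03)·[0.5853·41.8500 + 0.4147·0.0000] = 23.7715
Node d (S = 42.25): V_d = e^(−0.03)·[0.5853·0.0000 + 0.4147·0.0000] = 0.0000
Node 0 (S = 65): V_0 = e^(−0.03)·[0.5853·23.7715 + 0.4147·0.0000] = 13.5026

£13.50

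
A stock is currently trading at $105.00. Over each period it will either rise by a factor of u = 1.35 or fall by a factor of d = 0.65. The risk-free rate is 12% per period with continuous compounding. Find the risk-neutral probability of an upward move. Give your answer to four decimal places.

Risk-neutral probability p = (e^0.12 − 0.65)/(1.35 − 0.65) = 0.4775/0.7000 = 0.6821

p = 0.6821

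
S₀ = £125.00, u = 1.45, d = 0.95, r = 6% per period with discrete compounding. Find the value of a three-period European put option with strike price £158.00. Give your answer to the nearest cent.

Risk-neutral probability p = (1 + 0.06 − 0.95)/(1.45 − 0.95) = 0.1100/0.5000 = 0.2200
Terminal stock prices: S_uuu = 381.1, S_uud = 249.7, S_udd = 163.6, S_ddd = 107.2
Terminal payoffs (K − S): max(-223.1, 0) = 0, max(-91.67, 0) = 0, max(-5.578, 0) = 0, max(50.83, 0) = 50.83
Node uu (S = 262.8): V_uu = 1/1.06·[0.2200·0.0000 + 0.7800·0.0000] = 0.0000
Node ud (S = 172.2): V_ud = 1/1.06·[0.2200·0.0000 + 0.7800·0.0000] = 0.0000
Node dd (S = 112.8): V_dd = 1/1.06·[0.2200·0.0000 + 0.7800·50.8281] = 37.4018
Node u (S = 181.2): V_u = 1/1.06·[0.2200·0.0000 + 0.7800·0.0000] = 0.0000
Node d (S = 118.8): V_d = 1/1.06·[0.2200·0.0000 + 0.7800·37.4018] = 27.5221
Node 0 (S = 125): V_0 = 1/1.06·[0.2200·0.0000 + 0.7800·27.5221] = 20.2521

£20.25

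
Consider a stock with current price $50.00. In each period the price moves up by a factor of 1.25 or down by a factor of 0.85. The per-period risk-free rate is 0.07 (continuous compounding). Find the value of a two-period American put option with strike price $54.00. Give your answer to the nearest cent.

Risk-neutral probability p = (e^0.07 − 0.85)/(1.25 − 0.85) = 0.2225/0.4000 = 0.5563
Terminal stock prices: S_uu = 78.12, S_ud = 53.12, S_dd = 36.12
Terminal payoffs (K − S): max(-24.12, 0) = 0, max(0.875, 0) = 0.875, max(17.88, 0) = 17.88
Node u (S = 62.5): continuation = e^(−0.07)·[0.5563·0.0000 + 0.4437·0.8750] = 0.3620; exercise value = 0.0000 ≤ continuation, so V_u = 0.3620
Node d (S = 42.5): continuation = e^(−0.07)·[0.5563·0.8750 + 0.4437·17.8750] = 7.8493; exercise value = 11.5000 > continuation, so V_d = 11.5000 (exercise)
Node 0 (S = 50): continuation = e^(−0.07)·[0.5563·0.3620 + 0.4437·11.5000] = 4.9457; exercise value = 4.0000 ≤ continuation, so V_0 = 4.9457

$4.95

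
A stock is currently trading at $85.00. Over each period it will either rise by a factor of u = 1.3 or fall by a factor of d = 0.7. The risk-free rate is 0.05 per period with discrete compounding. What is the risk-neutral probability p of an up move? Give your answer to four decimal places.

Risk-neutral probability p = (1 + 0.05 − 0.7)/(1.3 − 0.7) = 0.3500/0.6000 = 0.5833

p = 0.5833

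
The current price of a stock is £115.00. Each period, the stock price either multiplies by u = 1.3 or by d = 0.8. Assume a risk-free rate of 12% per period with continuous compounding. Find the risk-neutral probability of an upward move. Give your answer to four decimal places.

Risk-neutral probability p = (e^0.12 − 0.8)/(1.3 − 0.8) = 0.3275/0.5000 = 0.6550

p = 0.6550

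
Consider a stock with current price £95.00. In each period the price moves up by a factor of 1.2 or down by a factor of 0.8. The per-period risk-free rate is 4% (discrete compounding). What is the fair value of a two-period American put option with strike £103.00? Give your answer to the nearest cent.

£13.00

Risk-neutral probability p = (1 + 0.04 − 0.8)/(1.2 − 0.8) = 0.2400/0.4000 = 0.6000
Terminal stock prices: S_uu = 136.8, S_ud = 91.2, S_dd = 60.8
Terminal payoffs (K − S): max(-33.8, 0) = 0, max(11.8, 0) = 11.8, max(42.2, 0) = 42.2
Node u (S = 114): continuation = 1/1.04·[0.6000·0.0000 + 0.4000·11.8000] = 4.5385; exercise value = 0.0000 ≤ continuation, so V_u = 4.5385
Node d (S = 76): continuation = 1/1.04·[0.6000·11.8000 + 0.4000·42.2000] = 23.0385; exercise value = 27.0000 > continuation, so V_d = 27.0000 (exercise)
Node 0 (S = 95): continuation = 1/1.04·[0.6000·4.5385 + 0.4000·27.0000] = 13.0030; exercise value = 8.0000 ≤ continuation, so V_0 = 13.0030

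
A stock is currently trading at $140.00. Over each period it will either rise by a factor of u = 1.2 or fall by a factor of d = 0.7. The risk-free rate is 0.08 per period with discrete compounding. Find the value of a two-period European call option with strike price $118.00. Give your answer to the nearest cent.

$41.40

Risk-neutral probability p = (1 + 0.08 − 0.7)/(1.2 − 0.7) = 0.3800/0.5000 = 0.7600
Terminal stock prices: S_uu = 201.6, S_ud = 117.6, S_dd = 68.6
Terminal payoffs (S − K): max(83.6, 0) = 83.6, max(-0.4, 0) = 0, max(-49.4, 0) = 0
Node u (S = 168): V_u = 1/1.08·[0.7600·83.6000 + 0.2400·0.0000] = 58.8296
Node d (S = 98): V_d = 1/1.08·[0.7600·0.0000 + 0.2400·0.0000] = 0.0000
Node 0 (S = 140): V_0 = 1/1.08·[0.7600·58.8296 + 0.2400·0.0000] = 41.3986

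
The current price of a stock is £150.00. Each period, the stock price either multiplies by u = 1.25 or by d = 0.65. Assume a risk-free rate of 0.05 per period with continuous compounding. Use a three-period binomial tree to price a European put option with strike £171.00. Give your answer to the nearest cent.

Risk-neutral probability p = (e^0.05 − 0.65)/(1.25 − 0.65) = 0.4013/0.6000 = 0.6688
Terminal stock prices: S_uuu = 293, S_uud = 152.3, S_udd = 79.22, S_ddd = 41.19
Terminal payoffs (K − S): max(-122, 0) = 0, max(18.66, 0) = 18.66, max(91.78, 0) = 91.78, max(129.8, 0) = 129.8
Node uu (S = 234.4): V_uu = e^(−0.05)·[0.6688·0.0000 + 0.3312·18.6562] = 5.8779
Node ud (S = 121.9): V_ud = e^(−0.05)·[0.6688·18.6562 + 0.3312·91.7812] = 40.7852
Node dd (S = 63.38): V_dd = e^(−0.05)·[0.6688·91.7812 + 0.3312·129.8063] = 99.2852
Node u (S = 187.5): V_u = e^(−0.05)·[0.6688·5.8779 + 0.3312·40.7852] = 16.5892
Node d (S = 97.5): V_d = e^(−0.05)·[0.6688·40.7852 + 0.3312·99.2852] = 57.2272
Node 0 (S = 150): V_0 = e^(−0.05)·[0.6688·16.5892 + 0.3312·57.2272] = 28.5836

£28.58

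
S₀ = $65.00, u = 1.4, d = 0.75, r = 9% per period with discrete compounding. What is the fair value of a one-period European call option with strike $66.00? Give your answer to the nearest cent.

Risk-neutral probability p = (1 + 0.09 − 0.75)/(1.4 − 0.75) = 0.3400/0.6500 = 0.5231
Terminal stock prices: S_u = 91, S_d = 48.75
Terminal payoffs (S − K): max(25, 0) = 25, max(-17.25, 0) = 0
Node 0 (S = 65): V_0 = 1/1.09·[0.5231·25.0000 + 0.4769·0.0000] = 11.9972

$12.00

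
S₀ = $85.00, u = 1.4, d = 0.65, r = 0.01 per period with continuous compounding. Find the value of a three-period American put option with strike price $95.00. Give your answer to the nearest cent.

Risk-neutral probability p = (e^0.01 − 0.65)/(1.4 − 0.65) = 0.3601/0.7500 = 0.4801
Terminal stock prices: S_uuu = 233.2, S_uud = 108.3, S_udd = 50.28, S_ddd = 23.34
Terminal payoffs (K − S): max(-138.2, 0) = 0, max(-13.29, 0) = 0, max(44.72, 0) = 44.72, max(71.66, 0) = 71.66
Node uu (S = 166.6): continuation = e^(−0.01)·[0.4801·0.0000 + 0.5199·0.0000] = 0.0000; exercise value = 0.0000 ≤ continuation, so V_uu = 0.0000
Node ud (S = 77.35): continuation = e^(−0.01)·[0.4801·0.0000 + 0.5199·44.7225] = 23.0213; exercise value = 17.6500 ≤ continuation, so V_ud = 23.0213
Node dd (S = 35.91): continuation = e^(−0.01)·[0.4801·44.7225 + 0.5199·71.6569] = 58.1422; exercise value = 59.0875 > continuation, so V_dd = 59.0875 (exercise)
Node u (S = 119): continuation = e^(−0.01)·[0.4801·0.0000 + 0.5199·23.0213] = 11.8505; exercise value = 0.0000 ≤ continuation, so V_u = 11.8505
Node d (S = 55.25): continuation = e^(−0.01)·[0.4801·23.0213 + 0.5199·59.0875] = 41.3577; exercise value = 39.7500 ≤ continuation, so V_d = 41.3577
Node 0 (S = 85): continuation = e^(−0.01)·[0.4801·11.8505 + 0.5199·41.3577] = 26.9217; exercise value = 10.0000 ≤ continuation, so V_0 = 26.9217

$26.92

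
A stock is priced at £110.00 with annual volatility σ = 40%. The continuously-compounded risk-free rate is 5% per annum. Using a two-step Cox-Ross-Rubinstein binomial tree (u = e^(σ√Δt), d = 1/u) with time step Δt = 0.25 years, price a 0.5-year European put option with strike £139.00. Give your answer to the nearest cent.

£31.24

CRR parameters: u = e^(σ√Δt) = e^(0.4·√0.25) = 1.2214, d = 1/u = 0.8187
Per-period rate: rΔt = 0.05·0.25 = 0.0125, so R = e^0.0125 = 1.0126
Risk-neutral probability p = (e^0.0125 − 0.8187)/(1.2214 − 0.8187) = 0.1938/0.4027 = 0.4814
Terminal stock prices: S_uu = 164.1, S_ud = 110, S_dd = 73.74
Terminal payoffs (K − S): max(-25.1, 0) = 0, max(29, 0) = 29, max(65.26, 0) = 65.26
Node u (S = 134.4): V_u = e^(−0.0125)·[0.4814·0.0000 + 0.5186·29.0000] = 14.8525
Node d (S = 90.06): V_d = e^(−0.0125)·[0.4814·29.0000 + 0.5186·65.2648] = 47.2129
Node 0 (S = 110): V_0 = e^(−0.0125)·[0.4814·14.8525 + 0.5186·47.2129] = 31.2415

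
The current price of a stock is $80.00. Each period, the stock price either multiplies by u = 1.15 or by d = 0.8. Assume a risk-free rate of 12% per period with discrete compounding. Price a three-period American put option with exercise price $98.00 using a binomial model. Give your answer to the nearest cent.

Risk-neutral probability p = (1 + 0.12 − 0.8)/(1.15 − 0.8) = 0.3200/0.3500 = 0.9143
Terminal stock prices: S_uuu = 121.7, S_uud = 84.64, S_udd = 58.88, S_ddd = 40.96
Terminal payoffs (K − S): max(-23.67, 0) = 0, max(13.36, 0) = 13.36, max(39.12, 0) = 39.12, max(57.04, 0) = 57.04
Node uu (S = 105.8): continuation = 1/1.12·[0.9143·0.0000 + 0.0857·13.3600] = 1.0224; exercise value = 0.0000 ≤ continuation, so V_uu = 1.0224
Node ud (S = 73.6): continuation = 1/1.12·[0.9143·13.3600 + 0.0857·39.1200] = 13.9000; exercise value = 24.4000 > continuation, so V_ud = 24.4000 (exercise)
Node dd (S = 51.2): continuation = 1/1.12·[0.9143·39.1200 + 0.0857·57.0400] = 36.3000; exercise value = 46.8000 > continuation, so V_dd = 46.8000 (exercise)
Node u (S = 92): continuation = 1/1.12·[0.9143·1.0224 + 0.0857·24.4000] = 2.7020; exercise value = 6.0000 > continuation, so V_u = 6.0000 (exercise)
Node d (S = 64): continuation = 1/1.12·[0.9143·24.4000 + 0.0857·46.8000] = 23.5000; exercise value = 34.0000 > continuation, so V_d = 34.0000 (exercise)
Node 0 (S = 80): continuation = 1/1.12·[0.9143·6.0000 + 0.0857·34.0000] = 7.5000; exercise value = 18.0000 > continuation, so V_0 = 18.0000 (exercise)

$18.00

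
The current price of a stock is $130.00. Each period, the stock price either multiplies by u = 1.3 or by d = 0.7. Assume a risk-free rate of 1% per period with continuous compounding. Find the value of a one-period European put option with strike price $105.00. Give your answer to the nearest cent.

$6.70

Risk-neutral probability p = (e^0.01 − 0.7)/(1.3 − 0.7) = 0.3101/0.6000 = 0.5168
Terminal stock prices: S_u = 169, S_d = 91
Terminal payoffs (K − S): max(-64, 0) = 0, max(14, 0) = 14
Node 0 (S = 130): V_0 = e^(−0.01)·[0.5168·0.0000 + 0.4832·14.0000] = 6.6982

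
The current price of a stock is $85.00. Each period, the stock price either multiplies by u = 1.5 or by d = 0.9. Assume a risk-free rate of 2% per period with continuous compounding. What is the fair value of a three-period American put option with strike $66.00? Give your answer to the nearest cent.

Risk-neutral probability p = (e^0.02 − 0.9)/(1.5 − 0.9) = 0.1202/0.6000 = 0.2003
Terminal stock prices: S_uuu = 286.9, S_uud = 172.1, S_udd = 103.3, S_ddd = 61.97
Terminal payoffs (K − S): max(-220.9, 0) = 0, max(-106.1, 0) = 0, max(-37.28, 0) = 0, max(4.035, 0) = 4.035
Node uu (S = 191.2): continuation = e^(−0.02)·[0.2003·0.0000 + 0.7997·0.0000] = 0.0000; exercise value = 0.0000 ≤ continuation, so V_uu = 0.0000
Node ud (S = 114.8): continuation = e^(−0.02)·[0.2003·0.0000 + 0.7997·0.0000] = 0.0000; exercise value = 0.0000 ≤ continuation, so V_ud = 0.0000
Node dd (S = 68.85): continuation = e^(−0.02)·[0.2003·0.0000 + 0.7997·4.0350] = 3.1628; exercise value = 0.0000 ≤ continuation, so V_dd = 3.1628
Node u (S = 127.5): continuation = e^(−0.02)·[0.2003·0.0000 + 0.7997·0.0000] = 0.0000; exercise value = 0.0000 ≤ continuation, so V_u = 0.0000
Node d (S = 76.5): continuation = e^(−0.02)·[0.2003·0.0000 + 0.7997·3.1628] = 2.4791; exercise value = 0.0000 ≤ continuation, so V_d = 2.4791
Node 0 (S = 85): continuation = e^(−0.02)·[0.2003·0.0000 + 0.7997·2.4791] = 1.9432; exercise value = 0.0000 ≤ continuation, so V_0 = 1.9432

$1.94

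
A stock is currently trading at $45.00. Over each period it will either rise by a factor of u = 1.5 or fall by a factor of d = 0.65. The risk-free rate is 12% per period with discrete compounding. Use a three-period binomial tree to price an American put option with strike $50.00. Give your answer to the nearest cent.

$9.97

Risk-neutral probability p = (1 + 0.12 − 0.65)/(1.5 − 0.65) = 0.4700/0.8500 = 0.5529
Terminal stock prices: S_uuu = 151.9, S_uud = 65.81, S_udd = 28.52, S_ddd = 12.36
Terminal payoffs (K − S): max(-101.9, 0) = 0, max(-15.81, 0) = 0, max(21.48, 0) = 21.48, max(37.64, 0) = 37.64
Node uu (S = 101.2): continuation = 1/1.12·[0.5529·0.0000 + 0.4471·0.0000] = 0.0000; exercise value = 0.0000 ≤ continuation, so V_uu = 0.0000
Node ud (S = 43.88): continuation = 1/1.12·[0.5529·0.0000 + 0.4471·21.4812] = 8.5744; exercise value = 6.1250 ≤ continuation, so V_ud = 8.5744
Node dd (S = 19.01): continuation = 1/1.12·[0.5529·21.4812 + 0.4471·37.6419] = 25.6304; exercise value = 30.9875 > continuation, so V_dd = 30.9875 (exercise)
Node u (S = 67.5): continuation = 1/1.12·[0.5529·0.0000 + 0.4471·8.5744] = 3.4226; exercise value = 0.0000 ≤ continuation, so V_u = 3.4226
Node d (S = 29.25): continuation = 1/1.12·[0.5529·8.5744 + 0.4471·30.9875] = 16.6021; exercise value = 20.7500 > continuation, so V_d = 20.7500 (exercise)
Node 0 (S = 45): continuation = 1/1.12·[0.5529·3.4226 + 0.4471·20.7500] = 9.9723; exercise value = 5.0000 ≤ continuation, so V_0 = 9.9723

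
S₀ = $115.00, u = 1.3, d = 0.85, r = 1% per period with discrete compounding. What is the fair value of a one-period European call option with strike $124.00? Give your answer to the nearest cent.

$8.98

Risk-neutral probability p = (1 + 0.01 − 0.85)/(1.3 − 0.85) = 0.1600/0.4500 = 0.3556
Terminal stock prices: S_u = 149.5, S_d = 97.75
Terminal payoffs (S − K): max(25.5, 0) = 25.5, max(-26.25, 0) = 0
Node 0 (S = 115): V_0 = 1/1.01·[0.3556·25.5000 + 0.6444·0.0000] = 8.9769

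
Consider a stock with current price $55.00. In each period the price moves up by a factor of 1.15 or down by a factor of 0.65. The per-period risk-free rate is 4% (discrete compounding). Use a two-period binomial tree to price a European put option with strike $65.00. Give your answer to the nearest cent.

$9.45

Risk-neutral probability p = (1 + 0.04 − 0.65)/(1.15 − 0.65) = 0.3900/0.5000 = 0.7800
Terminal stock prices: S_uu = 72.74, S_ud = 41.11, S_dd = 23.24
Terminal payoffs (K − S): max(-7.737, 0) = 0, max(23.89, 0) = 23.89, max(41.76, 0) = 41.76
Node u (S = 63.25): V_u = 1/1.04·[0.7800·0.0000 + 0.2200·23.8875] = 5.0531
Node d (S = 35.75): V_d = 1/1.04·[0.7800·23.8875 + 0.2200·41.7625] = 26.7500
Node 0 (S = 55): V_0 = 1/1.04·[0.7800·5.0531 + 0.2200·26.7500] = 9.4485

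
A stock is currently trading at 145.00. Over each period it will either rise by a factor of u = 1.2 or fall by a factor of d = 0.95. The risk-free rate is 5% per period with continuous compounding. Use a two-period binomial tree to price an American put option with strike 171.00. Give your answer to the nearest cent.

26.00

Risk-neutral probability p = (e^0.05 − 0.95)/(1.2 − 0.95) = 0.1013/0.2500 = 0.4051
Terminal stock prices: S_uu = 208.8, S_ud = 165.3, S_dd = 130.9
Terminal payoffs (K − S): max(-37.8, 0) = 0, max(5.7, 0) = 5.7, max(40.14, 0) = 40.14
Node u (S = 174): continuation = e^(−0.05)·[0.4051·0.0000 + 0.5949·5.7000] = 3.2256; exercise value = 0.0000 ≤ continuation, so V_u = 3.2256
Node d (S = 137.8): continuation = e^(−0.05)·[0.4051·5.7000 + 0.5949·40.1375] = 24.9102; exercise value = 33.2500 > continuation, so V_d = 33.2500 (exercise)
Node 0 (S = 145): continuation = e^(−0.05)·[0.4051·3.2256 + 0.5949·33.2500] = 20.0591; exercise value = 26.0000 > continuation, so V_0 = 26.0000 (exercise)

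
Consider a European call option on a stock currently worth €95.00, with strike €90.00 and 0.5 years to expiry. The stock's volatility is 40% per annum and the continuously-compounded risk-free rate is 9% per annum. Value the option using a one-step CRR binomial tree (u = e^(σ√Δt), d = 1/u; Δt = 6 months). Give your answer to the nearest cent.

€17.58

CRR parameters: u = e^(σ√Δt) = e^(0.4·√0.5) = 1.3269, d = 1/u = 0.7536
Per-period rate: rΔt = 0.09·0.5 = 0.045, so R = e^0.045 = 1.0460
Risk-neutral probability p = (e^0.045 − 0.7536)/(1.3269 − 0.7536) = 0.2924/0.5733 = 0.5100
Terminal stock prices: S_u = 126.1, S_d = 71.6
Terminal payoffs (S − K): max(36.06, 0) = 36.06, max(-18.4, 0) = 0
Node 0 (S = 95): V_0 = e^(−0.045)·[0.5100·36.0552 + 0.4900·0.0000] = 17.5807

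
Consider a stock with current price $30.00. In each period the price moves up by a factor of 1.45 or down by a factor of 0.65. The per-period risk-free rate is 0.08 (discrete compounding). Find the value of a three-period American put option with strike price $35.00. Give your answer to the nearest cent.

$8.15

Risk-neutral probability p = (1 + 0.08 − 0.65)/(1.45 − 0.65) = 0.4300/0.8000 = 0.5375
Terminal stock prices: S_uuu = 91.46, S_uud = 41, S_udd = 18.38, S_ddd = 8.239
Terminal payoffs (K − S): max(-56.46, 0) = 0, max(-5.999, 0) = 0, max(16.62, 0) = 16.62, max(26.76, 0) = 26.76
Node uu (S = 63.08): continuation = 1/1.08·[0.5375·0.0000 + 0.4625·0.0000] = 0.0000; exercise value = 0.0000 ≤ continuation, so V_uu = 0.0000
Node ud (S = 28.28): continuation = 1/1.08·[0.5375·0.0000 + 0.4625·16.6212] = 7.1179; exercise value = 6.7250 ≤ continuation, so V_ud = 7.1179
Node dd (S = 12.68): continuation = 1/1.08·[0.5375·16.6212 + 0.4625·26.7613] = 19.7324; exercise value = 22.3250 > continuation, so V_dd = 22.3250 (exercise)
Node u (S = 43.5): continuation = 1/1.08·[0.5375·0.0000 + 0.4625·7.1179] = 3.0482; exercise value = 0.0000 ≤ continuation, so V_u = 3.0482
Node d (S = 19.5): continuation = 1/1.08·[0.5375·7.1179 + 0.4625·22.3250] = 13.1029; exercise value = 15.5000 > continuation, so V_d = 15.5000 (exercise)
Node 0 (S = 30): continuation = 1/1.08·[0.5375·3.0482 + 0.4625·15.5000] = 8.1548; exercise value = 5.0000 ≤ continuation, so V_0 = 8.1548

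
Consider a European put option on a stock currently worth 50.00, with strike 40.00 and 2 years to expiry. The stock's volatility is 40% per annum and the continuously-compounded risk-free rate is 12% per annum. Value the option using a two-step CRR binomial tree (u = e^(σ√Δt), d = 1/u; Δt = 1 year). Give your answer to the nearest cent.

2.71

CRR parameters: u = e^(σ√Δt) = e^(0.4·√1) = 1.4918, d = 1/u = 0.6703
Per-period rate: rΔt = 0.12·1 = 0.12, so R = e^0.12 = 1.1275
Risk-neutral probability p = (e^0.12 − 0.6703)/(1.4918 − 0.6703) = 0.4572/0.8215 = 0.5565
Terminal stock prices: S_uu = 111.3, S_ud = 50, S_dd = 22.47
Terminal payoffs (K − S): max(-71.28, 0) = 0, max(-10, 0) = 0, max(17.53, 0) = 17.53
Node u (S = 74.59): V_u = e^(−0.12)·[0.5565·0.0000 + 0.4435·0.0000] = 0.0000
Node d (S = 33.52): V_d = e^(−0.12)·[0.5565·0.0000 + 0.4435·17.5336] = 6.8966
Node 0 (S = 50): V_0 = e^(−0.12)·[0.5565·0.0000 + 0.4435·6.8966] = 2.7127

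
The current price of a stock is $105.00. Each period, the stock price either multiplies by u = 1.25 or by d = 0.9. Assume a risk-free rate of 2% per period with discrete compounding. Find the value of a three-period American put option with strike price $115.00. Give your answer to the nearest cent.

$14.86

Risk-neutral probability p = (1 + 0.02 − 0.9)/(1.25 − 0.9) = 0.1200/0.3500 = 0.3429
Terminal stock prices: S_uuu = 205.1, S_uud = 147.7, S_udd = 106.3, S_ddd = 76.55
Terminal payoffs (K − S): max(-90.08, 0) = 0, max(-32.66, 0) = 0, max(8.688, 0) = 8.688, max(38.45, 0) = 38.45
Node uu (S = 164.1): continuation = 1/1.02·[0.3429·0.0000 + 0.6571·0.0000] = 0.0000; exercise value = 0.0000 ≤ continuation, so V_uu = 0.0000
Node ud (S = 118.1): continuation = 1/1.02·[0.3429·0.0000 + 0.6571·8.6875] = 5.5970; exercise value = 0.0000 ≤ continuation, so V_ud = 5.5970
Node dd (S = 85.05): continuation = 1/1.02·[0.3429·8.6875 + 0.6571·38.4550] = 27.6951; exercise value = 29.9500 > continuation, so V_dd = 29.9500 (exercise)
Node u (S = 131.2): continuation = 1/1.02·[0.3429·0.0000 + 0.6571·5.5970] = 3.6059; exercise value = 0.0000 ≤ continuation, so V_u = 3.6059
Node d (S = 94.5): continuation = 1/1.02·[0.3429·5.5970 + 0.6571·29.9500] = 21.1769; exercise value = 20.5000 ≤ continuation, so V_d = 21.1769
Node 0 (S = 105): continuation = 1/1.02·[0.3429·3.6059 + 0.6571·21.1769] = 14.8554; exercise value = 10.0000 ≤ continuation, so V_0 = 14.8554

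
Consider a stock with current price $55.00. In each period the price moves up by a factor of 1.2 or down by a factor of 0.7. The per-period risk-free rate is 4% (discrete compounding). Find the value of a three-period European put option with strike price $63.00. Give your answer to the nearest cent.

$9.96

Risk-neutral probability p = (1 + 0.04 − 0.7)/(1.2 − 0.7) = 0.3400/0.5000 = 0.6800
Terminal stock prices: S_uuu = 95.04, S_uud = 55.44, S_udd = 32.34, S_ddd = 18.86
Terminal payoffs (K − S): max(-32.04, 0) = 0, max(7.56, 0) = 7.56, max(30.66, 0) = 30.66, max(44.14, 0) = 44.14
Node uu (S = 79.2): V_uu = 1/1.04·[0.6800·0.0000 + 0.3200·7.5600] = 2.3262
Node ud (S = 46.2): V_ud = 1/1.04·[0.6800·7.5600 + 0.3200·30.6600] = 14.3769
Node dd (S = 26.95): V_dd = 1/1.04·[0.6800·30.6600 + 0.3200·44.1350] = 33.6269
Node u (S = 66): V_u = 1/1.04·[0.6800·2.3262 + 0.3200·14.3769] = 5.9446
Node d (S = 38.5): V_d = 1/1.04·[0.6800·14.3769 + 0.3200·33.6269] = 19.7470
Node 0 (S = 55): V_0 = 1/1.04·[0.6800·5.9446 + 0.3200·19.7470] = 9.9629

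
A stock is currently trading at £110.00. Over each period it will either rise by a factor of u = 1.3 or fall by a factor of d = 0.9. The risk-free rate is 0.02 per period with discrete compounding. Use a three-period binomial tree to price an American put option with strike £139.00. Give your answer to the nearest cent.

Risk-neutral probability p = (1 + 0.02 − 0.9)/(1.3 − 0.9) = 0.1200/0.4000 = 0.3000
Terminal stock prices: S_uuu = 241.7, S_uud = 167.3, S_udd = 115.8, S_ddd = 80.19
Terminal payoffs (K − S): max(-102.7, 0) = 0, max(-28.31, 0) = 0, max(23.17, 0) = 23.17, max(58.81, 0) = 58.81
Node uu (S = 185.9): continuation = 1/1.02·[0.3000·0.0000 + 0.7000·0.0000] = 0.0000; exercise value = 0.0000 ≤ continuation, so V_uu = 0.0000
Node ud (S = 128.7): continuation = 1/1.02·[0.3000·0.0000 + 0.7000·23.1700] = 15.9010; exercise value = 10.3000 ≤ continuation, so V_ud = 15.9010
Node dd (S = 89.1): continuation = 1/1.02·[0.3000·23.1700 + 0.7000·58.8100] = 47.1745; exercise value = 49.9000 > continuation, so V_dd = 49.9000 (exercise)
Node u (S = 143): continuation = 1/1.02·[0.3000·0.0000 + 0.7000·15.9010] = 10.9124; exercise value = 0.0000 ≤ continuation, so V_u = 10.9124
Node d (S = 99): continuation = 1/1.02·[0.3000·15.9010 + 0.7000·49.9000] = 38.9219; exercise value = 40.0000 > continuation, so V_d = 40.0000 (exercise)
Node 0 (S = 110): continuation = 1/1.02·[0.3000·10.9124 + 0.7000·40.0000] = 30.6605; exercise value = 29.0000 ≤ continuation, so V_0 = 30.6605

£30.66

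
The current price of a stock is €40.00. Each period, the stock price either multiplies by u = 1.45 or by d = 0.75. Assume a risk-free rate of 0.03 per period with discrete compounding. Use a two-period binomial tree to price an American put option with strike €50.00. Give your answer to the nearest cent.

Risk-neutral probability p = (1 + 0.03 − 0.75)/(1.45 − 0.75) = 0.2800/0.7000 = 0.4000
Terminal stock prices: S_uu = 84.1, S_ud = 43.5, S_dd = 22.5
Terminal payoffs (K − S): max(-34.1, 0) = 0, max(6.5, 0) = 6.5, max(27.5, 0) = 27.5
Node u (S = 58): continuation = 1/1.03·[0.4000·0.0000 + 0.6000·6.5000] = 3.7864; exercise value = 0.0000 ≤ continuation, so V_u = 3.7864
Node d (S = 30): continuation = 1/1.03·[0.4000·6.5000 + 0.6000·27.5000] = 18.5437; exercise value = 20.0000 > continuation, so V_d = 20.0000 (exercise)
Node 0 (S = 40): continuation = 1/1.03·[0.4000·3.7864 + 0.6000·20.0000] = 13.1209; exercise value = 10.0000 ≤ continuation, so V_0 = 13.1209

€13.12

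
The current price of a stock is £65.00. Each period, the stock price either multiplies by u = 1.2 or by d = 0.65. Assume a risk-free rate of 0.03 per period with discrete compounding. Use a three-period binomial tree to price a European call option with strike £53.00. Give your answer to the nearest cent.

£21.08

Risk-neutral probability p = (1 + 0.03 − 0.65)/(1.2 − 0.65) = 0.3800/0.5500 = 0.6909
Terminal stock prices: S_uuu = 112.3, S_uud = 60.84, S_udd = 32.96, S_ddd = 17.85
Terminal payoffs (S − K): max(59.32, 0) = 59.32, max(7.84, 0) = 7.84, max(-20.04, 0) = 0, max(-35.15, 0) = 0
Node uu (S = 93.6): V_uu = 1/1.03·[0.6909·59.3200 + 0.3091·7.8400] = 42.1437
Node ud (S = 50.7): V_ud = 1/1.03·[0.6909·7.8400 + 0.3091·0.0000] = 5.2590
Node dd (S = 27.46): V_dd = 1/1.03·[0.6909·0.0000 + 0.3091·0.0000] = 0.0000
Node u (S = 78): V_u = 1/1.03·[0.6909·42.1437 + 0.3091·5.2590] = 29.8475
Node d (S = 42.25): V_d = 1/1.03·[0.6909·5.2590 + 0.3091·0.0000] = 3.5276
Node 0 (S = 65): V_0 = 1/1.03·[0.6909·29.8475 + 0.3091·3.5276] = 21.0799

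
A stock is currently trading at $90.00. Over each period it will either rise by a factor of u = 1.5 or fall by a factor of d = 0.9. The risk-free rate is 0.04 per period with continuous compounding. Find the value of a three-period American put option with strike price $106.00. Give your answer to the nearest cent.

Risk-neutral probability p = (e^0.04 − 0.9)/(1.5 − 0.9) = 0.1408/0.6000 = 0.2347
Terminal stock prices: S_uuu = 303.8, S_uud = 182.2, S_udd = 109.4, S_ddd = 65.61
Terminal payoffs (K − S): max(-197.8, 0) = 0, max(-76.25, 0) = 0, max(-3.35, 0) = 0, max(40.39, 0) = 40.39
Node uu (S = 202.5): continuation = e^(−0.04)·[0.2347·0.0000 + 0.7653·0.0000] = 0.0000; exercise value = 0.0000 ≤ continuation, so V_uu = 0.0000
Node ud (S = 121.5): continuation = e^(−0.04)·[0.2347·0.0000 + 0.7653·0.0000] = 0.0000; exercise value = 0.0000 ≤ continuation, so V_ud = 0.0000
Node dd (S = 72.9): continuation = e^(−0.04)·[0.2347·0.0000 + 0.7653·40.3900] = 29.6990; exercise value = 33.1000 > continuation, so V_dd = 33.1000 (exercise)
Node u (S = 135): continuation = e^(−0.04)·[0.2347·0.0000 + 0.7653·0.0000] = 0.0000; exercise value = 0.0000 ≤ continuation, so V_u = 0.0000
Node d (S = 81): continuation = e^(−0.04)·[0.2347·0.0000 + 0.7653·33.1000] = 24.3387; exercise value = 25.0000 > continuation, so V_d = 25.0000 (exercise)
Node 0 (S = 90): continuation = e^(−0.04)·[0.2347·0.0000 + 0.7653·25.0000] = 18.3827; exercise value = 16.0000 ≤ continuation, so V_0 = 18.3827

$18.38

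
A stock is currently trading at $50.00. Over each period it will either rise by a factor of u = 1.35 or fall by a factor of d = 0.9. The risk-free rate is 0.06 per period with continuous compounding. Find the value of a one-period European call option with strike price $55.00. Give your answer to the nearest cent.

$4.23

Risk-neutral probability p = (e^0.06 − 0.9)/(1.35 − 0.9) = 0.1618/0.4500 = 0.3596
Terminal stock prices: S_u = 67.5, S_d = 45
Terminal payoffs (S − K): max(12.5, 0) = 12.5, max(-10, 0) = 0
Node 0 (S = 50): V_0 = e^(−0.06)·[0.3596·12.5000 + 0.6404·0.0000] = 4.2337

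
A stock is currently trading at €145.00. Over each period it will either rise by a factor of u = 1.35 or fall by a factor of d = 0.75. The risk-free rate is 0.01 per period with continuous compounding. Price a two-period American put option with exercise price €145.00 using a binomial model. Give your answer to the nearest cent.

€20.33

Risk-neutral probability p = (e^0.01 − 0.75)/(1.35 − 0.75) = 0.2601/0.6000 = 0.4334
Terminal stock prices: S_uu = 264.3, S_ud = 146.8, S_dd = 81.56
Terminal payoffs (K − S): max(-119.3, 0) = 0, max(-1.812, 0) = 0, max(63.44, 0) = 63.44
Node u (S = 195.8): continuation = e^(−0.01)·[0.4334·0.0000 + 0.5666·0.0000] = 0.0000; exercise value = 0.0000 ≤ continuation, so V_u = 0.0000
Node d (S = 108.8): continuation = e^(−0.01)·[0.4334·0.0000 + 0.5666·63.4375] = 35.5850; exercise value = 36.2500 > continuation, so V_d = 36.2500 (exercise)
Node 0 (S = 145): continuation = e^(−0.01)·[0.4334·0.0000 + 0.5666·36.2500] = 20.3343; exercise value = 0.0000 ≤ continuation, so V_0 = 20.3343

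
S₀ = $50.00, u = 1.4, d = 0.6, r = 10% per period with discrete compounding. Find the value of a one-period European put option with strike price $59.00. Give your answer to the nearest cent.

Risk-neutral probability p = (1 + 0.1 − 0.6)/(1.4 − 0.6) = 0.5000/0.8000 = 0.6250
Terminal stock prices: S_u = 70, S_d = 30
Terminal payoffs (K − S): max(-11, 0) = 0, max(29, 0) = 29
Node 0 (S = 50): V_0 = 1/1.1·[0.6250·0.0000 + 0.3750·29.0000] = 9.8864

$9.89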